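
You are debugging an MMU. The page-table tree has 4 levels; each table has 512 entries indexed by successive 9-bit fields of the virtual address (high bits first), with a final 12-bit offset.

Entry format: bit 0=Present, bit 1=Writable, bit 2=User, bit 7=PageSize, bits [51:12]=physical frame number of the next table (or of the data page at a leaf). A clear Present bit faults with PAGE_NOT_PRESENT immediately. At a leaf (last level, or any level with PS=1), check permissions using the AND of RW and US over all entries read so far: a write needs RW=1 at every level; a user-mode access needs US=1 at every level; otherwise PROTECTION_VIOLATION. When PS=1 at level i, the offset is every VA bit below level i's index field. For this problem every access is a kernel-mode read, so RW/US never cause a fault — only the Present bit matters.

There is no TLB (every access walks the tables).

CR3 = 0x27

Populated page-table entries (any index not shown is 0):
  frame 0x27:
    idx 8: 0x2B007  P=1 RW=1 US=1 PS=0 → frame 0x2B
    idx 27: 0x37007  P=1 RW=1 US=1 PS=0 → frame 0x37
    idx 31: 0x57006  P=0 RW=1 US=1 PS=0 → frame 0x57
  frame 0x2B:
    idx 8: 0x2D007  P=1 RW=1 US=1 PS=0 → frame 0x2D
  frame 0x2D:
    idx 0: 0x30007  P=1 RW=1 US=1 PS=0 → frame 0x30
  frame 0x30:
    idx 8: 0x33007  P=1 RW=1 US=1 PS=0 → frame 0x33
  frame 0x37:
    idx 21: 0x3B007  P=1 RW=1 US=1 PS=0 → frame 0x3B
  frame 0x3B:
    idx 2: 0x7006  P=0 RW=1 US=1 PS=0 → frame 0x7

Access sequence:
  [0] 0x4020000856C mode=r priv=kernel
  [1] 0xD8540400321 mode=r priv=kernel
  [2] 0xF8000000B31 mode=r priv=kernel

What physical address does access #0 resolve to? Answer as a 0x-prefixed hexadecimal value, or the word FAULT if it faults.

Walk each access:
#0 VA=0x4020000856C (r,kernel):
  lvl0: tbl 0x27, slot 8 ⇒ 0x2B007 (P1/RW1/US1/PS0)
  lvl1: tbl 0x2B, slot 8 ⇒ 0x2D007 (P1/RW1/US1/PS0)
  lvl2: tbl 0x2D, slot 0 ⇒ 0x30007 (P1/RW1/US1/PS0)
  lvl3: tbl 0x30, slot 8 ⇒ 0x33007 (P1/RW1/US1/PS0)
  ✓ 0x3356C  — 4 lookups
#1 VA=0xD8540400321 (r,kernel):
  lvl0: tbl 0x27, slot 27 ⇒ 0x37007 (P1/RW1/US1/PS0)
  lvl1: tbl 0x37, slot 21 ⇒ 0x3B007 (P1/RW1/US1/PS0)
  lvl2: tbl 0x3B, slot 2 ⇒ 0x7006 (P0/RW1/US1/PS0)
  → PAGE_NOT_PRESENT  (3 entries read)
#2 VA=0xF8000000B31 (r,kernel):
  lvl0: tbl 0x27, slot 31 ⇒ 0x57006 (P0/RW1/US1/PS0)
  → PAGE_NOT_PRESENT  (1 entries read)

Access #0 PA: 0x3356C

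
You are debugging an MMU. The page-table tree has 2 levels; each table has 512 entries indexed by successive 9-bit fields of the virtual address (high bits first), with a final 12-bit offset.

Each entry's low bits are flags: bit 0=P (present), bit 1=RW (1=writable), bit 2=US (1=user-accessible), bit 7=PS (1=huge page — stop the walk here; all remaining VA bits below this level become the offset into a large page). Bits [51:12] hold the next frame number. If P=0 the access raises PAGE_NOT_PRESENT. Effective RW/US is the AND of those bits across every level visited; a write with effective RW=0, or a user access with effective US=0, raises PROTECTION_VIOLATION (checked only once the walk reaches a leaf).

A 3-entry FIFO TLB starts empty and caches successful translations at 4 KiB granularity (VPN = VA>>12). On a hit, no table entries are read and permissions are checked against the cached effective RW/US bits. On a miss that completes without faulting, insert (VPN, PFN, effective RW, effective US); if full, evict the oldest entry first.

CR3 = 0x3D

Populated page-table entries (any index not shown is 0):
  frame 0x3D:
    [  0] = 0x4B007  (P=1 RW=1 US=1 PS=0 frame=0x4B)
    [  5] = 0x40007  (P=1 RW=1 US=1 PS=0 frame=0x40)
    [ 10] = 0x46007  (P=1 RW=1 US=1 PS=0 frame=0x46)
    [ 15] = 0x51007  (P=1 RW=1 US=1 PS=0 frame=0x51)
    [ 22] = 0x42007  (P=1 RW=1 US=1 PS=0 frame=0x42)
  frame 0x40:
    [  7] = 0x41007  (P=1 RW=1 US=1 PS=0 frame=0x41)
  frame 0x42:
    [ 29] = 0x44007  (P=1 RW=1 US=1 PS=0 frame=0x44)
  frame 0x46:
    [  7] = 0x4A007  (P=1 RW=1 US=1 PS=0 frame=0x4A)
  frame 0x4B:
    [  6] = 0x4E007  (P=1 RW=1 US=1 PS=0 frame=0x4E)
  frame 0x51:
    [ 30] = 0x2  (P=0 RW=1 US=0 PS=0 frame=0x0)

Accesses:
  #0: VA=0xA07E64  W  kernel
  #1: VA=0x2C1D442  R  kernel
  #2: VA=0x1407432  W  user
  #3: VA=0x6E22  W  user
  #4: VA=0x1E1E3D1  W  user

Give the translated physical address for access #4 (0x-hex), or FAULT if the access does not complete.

Trace:
#0 VA=0xA07E64 (w,kernel):
  L0: frame=0x3D idx=5 entry=0x40007 [P=1 RW=1 US=1 PS=0]
  L1: frame=0x40 idx=7 entry=0x41007 [P=1 RW=1 US=1 PS=0]
  ✓ 0x41E64  — 2 lookups
#1 VA=0x2C1D442 (r,kernel):
  L0: frame=0x3D idx=22 entry=0x42007 [P=1 RW=1 US=1 PS=0]
  L1: frame=0x42 idx=29 entry=0x44007 [P=1 RW=1 US=1 PS=0]
  ✓ 0x44442  — 2 lookups
#2 VA=0x1407432 (w,user):
  L0: frame=0x3D idx=10 entry=0x46007 [P=1 RW=1 US=1 PS=0]
  L1: frame=0x46 idx=7 entry=0x4A007 [P=1 RW=1 US=1 PS=0]
  ✓ 0x4A432  — 2 lookups
#3 VA=0x6E22 (w,user):
  L0: frame=0x3D idx=0 entry=0x4B007 [P=1 RW=1 US=1 PS=0]
  L1: frame=0x4B idx=6 entry=0x4E007 [P=1 RW=1 US=1 PS=0]
  ✓ 0x4EE22  — 2 lookups
#4 VA=0x1E1E3D1 (w,user):
  L0: frame=0x3D idx=15 entry=0x51007 [P=1 RW=1 US=1 PS=0]
  L1: frame=0x51 idx=30 entry=0x2 [P=0 RW=1 US=0 PS=0]
  ✗ PAGE_NOT_PRESENT  [2 reads]

Access #4 PA: FAULT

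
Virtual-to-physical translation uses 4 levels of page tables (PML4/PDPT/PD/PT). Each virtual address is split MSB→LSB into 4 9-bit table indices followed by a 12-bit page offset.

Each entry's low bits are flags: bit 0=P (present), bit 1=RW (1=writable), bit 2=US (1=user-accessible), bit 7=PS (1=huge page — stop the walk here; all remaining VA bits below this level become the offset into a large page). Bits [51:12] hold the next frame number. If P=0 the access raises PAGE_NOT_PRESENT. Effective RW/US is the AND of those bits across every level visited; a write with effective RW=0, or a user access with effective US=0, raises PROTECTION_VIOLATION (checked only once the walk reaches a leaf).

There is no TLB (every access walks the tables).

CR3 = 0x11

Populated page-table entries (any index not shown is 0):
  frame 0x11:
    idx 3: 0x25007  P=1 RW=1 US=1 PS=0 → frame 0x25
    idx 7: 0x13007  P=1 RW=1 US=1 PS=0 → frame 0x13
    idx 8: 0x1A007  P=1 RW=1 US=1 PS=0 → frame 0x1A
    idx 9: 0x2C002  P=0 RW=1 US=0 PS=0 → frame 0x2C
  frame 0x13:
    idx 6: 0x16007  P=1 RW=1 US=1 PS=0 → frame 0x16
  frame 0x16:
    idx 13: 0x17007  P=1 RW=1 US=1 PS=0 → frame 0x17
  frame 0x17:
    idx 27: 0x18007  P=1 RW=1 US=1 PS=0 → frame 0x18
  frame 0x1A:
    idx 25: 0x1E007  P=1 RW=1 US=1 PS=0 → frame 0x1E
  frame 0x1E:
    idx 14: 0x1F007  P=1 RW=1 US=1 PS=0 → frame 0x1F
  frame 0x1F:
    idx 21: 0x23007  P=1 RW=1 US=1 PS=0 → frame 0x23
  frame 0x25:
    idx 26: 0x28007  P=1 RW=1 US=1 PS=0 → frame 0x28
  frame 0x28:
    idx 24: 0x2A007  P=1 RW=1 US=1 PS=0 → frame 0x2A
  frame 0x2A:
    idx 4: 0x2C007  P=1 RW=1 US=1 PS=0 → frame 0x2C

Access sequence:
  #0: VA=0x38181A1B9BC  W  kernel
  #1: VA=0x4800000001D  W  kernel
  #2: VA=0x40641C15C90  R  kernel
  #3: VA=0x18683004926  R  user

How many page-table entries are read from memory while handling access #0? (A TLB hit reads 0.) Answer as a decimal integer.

Trace:
#0 VA=0x38181A1B9BC (w,kernel):
  lvl0: tbl 0x11, slot 7 ⇒ 0x13007 (P1/RW1/US1/PS0)
  lvl1: tbl 0x13, slot 6 ⇒ 0x16007 (P1/RW1/US1/PS0)
  lvl2: tbl 0x16, slot 13 ⇒ 0x17007 (P1/RW1/US1/PS0)
  lvl3: tbl 0x17, slot 27 ⇒ 0x18007 (P1/RW1/US1/PS0)
  ⇒ phys 0x189BC  [4 reads]
#1 VA=0x4800000001D (w,kernel):
  lvl0: tbl 0x11, slot 9 ⇒ 0x2C002 (P0/RW1/US0/PS0)
  ✗ PAGE_NOT_PRESENT  [1 reads]
#2 VA=0x40641C15C90 (r,kernel):
  lvl0: tbl 0x11, slot 8 ⇒ 0x1A007 (P1/RW1/US1/PS0)
  lvl1: tbl 0x1A, slot 25 ⇒ 0x1E007 (P1/RW1/US1/PS0)
  lvl2: tbl 0x1E, slot 14 ⇒ 0x1F007 (P1/RW1/US1/PS0)
  lvl3: tbl 0x1F, slot 21 ⇒ 0x23007 (P1/RW1/US1/PS0)
  ⇒ phys 0x23C90  [4 reads]
#3 VA=0x18683004926 (r,user):
  lvl0: tbl 0x11, slot 3 ⇒ 0x25007 (P1/RW1/US1/PS0)
  lvl1: tbl 0x25, slot 26 ⇒ 0x28007 (P1/RW1/US1/PS0)
  lvl2: tbl 0x28, slot 24 ⇒ 0x2A007 (P1/RW1/US1/PS0)
  lvl3: tbl 0x2A, slot 4 ⇒ 0x2C007 (P1/RW1/US1/PS0)
  ⇒ phys 0x2C926  [4 reads]

Entries read for #0: 4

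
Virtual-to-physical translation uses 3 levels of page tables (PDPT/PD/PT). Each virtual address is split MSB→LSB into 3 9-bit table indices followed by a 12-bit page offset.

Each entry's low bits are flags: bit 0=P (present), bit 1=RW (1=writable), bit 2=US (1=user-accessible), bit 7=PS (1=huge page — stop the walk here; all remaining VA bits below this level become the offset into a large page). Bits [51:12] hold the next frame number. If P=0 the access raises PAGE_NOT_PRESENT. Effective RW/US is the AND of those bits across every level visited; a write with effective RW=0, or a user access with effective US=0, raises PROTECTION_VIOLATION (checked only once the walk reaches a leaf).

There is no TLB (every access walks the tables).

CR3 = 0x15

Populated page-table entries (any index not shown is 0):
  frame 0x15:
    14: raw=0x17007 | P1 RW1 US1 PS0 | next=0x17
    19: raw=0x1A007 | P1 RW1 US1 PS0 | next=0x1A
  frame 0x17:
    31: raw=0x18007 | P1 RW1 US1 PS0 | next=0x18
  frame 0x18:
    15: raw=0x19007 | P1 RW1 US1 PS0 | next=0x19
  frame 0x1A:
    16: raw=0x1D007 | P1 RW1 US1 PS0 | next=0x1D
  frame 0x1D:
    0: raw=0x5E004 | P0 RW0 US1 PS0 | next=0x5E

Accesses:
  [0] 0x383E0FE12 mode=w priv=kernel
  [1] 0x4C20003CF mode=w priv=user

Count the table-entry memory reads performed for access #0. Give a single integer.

Walk each access:
#0 VA=0x383E0FE12 (w,kernel):
  L0 @0x15[14] → 0x17007  P=1,RW=1,US=1,PS=0
  L1 @0x17[31] → 0x18007  P=1,RW=1,US=1,PS=0
  L2 @0x18[15] → 0x19007  P=1,RW=1,US=1,PS=0
  ⇒ phys 0x19E12  [3 reads]
#1 VA=0x4C20003CF (w,user):
  L0 @0x15[19] → 0x1A007  P=1,RW=1,US=1,PS=0
  L1 @0x1A[16] → 0x1D007  P=1,RW=1,US=1,PS=0
  L2 @0x1D[0] → 0x5E004  P=0,RW=0,US=1,PS=0
  ⇒ fault: PAGE_NOT_PRESENT  — 3 lookups

Entries read for #0: 3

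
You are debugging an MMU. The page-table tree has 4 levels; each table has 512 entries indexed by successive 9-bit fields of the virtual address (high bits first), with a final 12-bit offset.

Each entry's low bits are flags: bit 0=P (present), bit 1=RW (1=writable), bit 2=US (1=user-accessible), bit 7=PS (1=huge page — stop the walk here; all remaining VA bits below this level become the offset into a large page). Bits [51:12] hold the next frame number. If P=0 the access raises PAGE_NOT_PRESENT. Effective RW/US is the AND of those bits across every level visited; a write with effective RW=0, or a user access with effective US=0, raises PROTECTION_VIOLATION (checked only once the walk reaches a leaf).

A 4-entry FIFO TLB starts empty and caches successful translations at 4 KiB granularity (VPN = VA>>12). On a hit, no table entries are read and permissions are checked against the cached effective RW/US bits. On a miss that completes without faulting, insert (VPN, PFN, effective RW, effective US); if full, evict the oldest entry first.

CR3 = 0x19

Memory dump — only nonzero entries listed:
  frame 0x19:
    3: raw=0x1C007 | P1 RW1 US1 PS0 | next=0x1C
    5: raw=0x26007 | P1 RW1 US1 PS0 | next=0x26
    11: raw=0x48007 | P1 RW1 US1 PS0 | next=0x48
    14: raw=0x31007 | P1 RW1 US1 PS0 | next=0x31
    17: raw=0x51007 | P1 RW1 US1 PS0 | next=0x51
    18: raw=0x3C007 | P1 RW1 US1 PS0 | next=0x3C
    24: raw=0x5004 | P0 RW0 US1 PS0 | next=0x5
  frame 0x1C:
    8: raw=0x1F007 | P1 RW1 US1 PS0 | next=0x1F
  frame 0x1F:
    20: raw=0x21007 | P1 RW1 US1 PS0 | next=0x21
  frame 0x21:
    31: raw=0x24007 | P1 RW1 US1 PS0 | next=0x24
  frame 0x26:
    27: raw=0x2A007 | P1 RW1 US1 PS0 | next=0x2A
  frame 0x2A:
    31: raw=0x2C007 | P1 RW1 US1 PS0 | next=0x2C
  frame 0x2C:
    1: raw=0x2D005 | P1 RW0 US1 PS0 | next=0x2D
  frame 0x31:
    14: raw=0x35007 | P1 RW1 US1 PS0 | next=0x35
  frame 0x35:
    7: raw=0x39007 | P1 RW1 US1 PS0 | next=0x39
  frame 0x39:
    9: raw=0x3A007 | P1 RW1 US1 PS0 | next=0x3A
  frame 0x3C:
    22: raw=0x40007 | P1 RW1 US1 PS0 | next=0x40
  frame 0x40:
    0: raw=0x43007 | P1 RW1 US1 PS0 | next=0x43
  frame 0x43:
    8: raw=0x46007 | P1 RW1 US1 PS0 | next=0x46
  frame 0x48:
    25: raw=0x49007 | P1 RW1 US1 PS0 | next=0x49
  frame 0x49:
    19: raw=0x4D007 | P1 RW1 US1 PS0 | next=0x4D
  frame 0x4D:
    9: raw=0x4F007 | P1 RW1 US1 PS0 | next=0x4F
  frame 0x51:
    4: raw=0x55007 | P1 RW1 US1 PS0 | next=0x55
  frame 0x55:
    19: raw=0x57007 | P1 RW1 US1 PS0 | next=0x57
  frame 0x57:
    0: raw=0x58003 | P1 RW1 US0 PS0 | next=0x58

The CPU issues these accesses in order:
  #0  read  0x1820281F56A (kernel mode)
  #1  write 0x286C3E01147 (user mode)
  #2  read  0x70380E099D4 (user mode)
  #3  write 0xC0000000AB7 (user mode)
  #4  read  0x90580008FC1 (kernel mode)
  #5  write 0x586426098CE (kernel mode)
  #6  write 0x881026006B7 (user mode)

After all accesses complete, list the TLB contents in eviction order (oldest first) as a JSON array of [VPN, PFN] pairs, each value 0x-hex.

Trace:
#0 VA=0x1820281F56A (r,kernel):
  [0] read 0x19 idx=3: raw=0x1C007 flags P=1 W=1 U=1 S=0
  [1] read 0x1C idx=8: raw=0x1F007 flags P=1 W=1 U=1 S=0
  [2] read 0x1F idx=20: raw=0x21007 flags P=1 W=1 U=1 S=0
  [3] read 0x21 idx=31: raw=0x24007 flags P=1 W=1 U=1 S=0
  ✓ 0x2456A  — 4 lookups
#1 VA=0x286C3E01147 (w,user):
  [0] read 0x19 idx=5: raw=0x26007 flags P=1 W=1 U=1 S=0
  [1] read 0x26 idx=27: raw=0x2A007 flags P=1 W=1 U=1 S=0
  [2] read 0x2A idx=31: raw=0x2C007 flags P=1 W=1 U=1 S=0
  [3] read 0x2C idx=1: raw=0x2D005 flags P=1 W=0 U=1 S=0
  ✗ PROTECTION_VIOLATION  [4 reads]
#2 VA=0x70380E099D4 (r,user):
  [0] read 0x19 idx=14: raw=0x31007 flags P=1 W=1 U=1 S=0
  [1] read 0x31 idx=14: raw=0x35007 flags P=1 W=1 U=1 S=0
  [2] read 0x35 idx=7: raw=0x39007 flags P=1 W=1 U=1 S=0
  [3] read 0x39 idx=9: raw=0x3A007 flags P=1 W=1 U=1 S=0
  ✓ 0x3A9D4  — 4 lookups
#3 VA=0xC0000000AB7 (w,user):
  [0] read 0x19 idx=24: raw=0x5004 flags P=0 W=0 U=1 S=0
  ✗ PAGE_NOT_PRESENT  [1 reads]
#4 VA=0x90580008FC1 (r,kernel):
  [0] read 0x19 idx=18: raw=0x3C007 flags P=1 W=1 U=1 S=0
  [1] read 0x3C idx=22: raw=0x40007 flags P=1 W=1 U=1 S=0
  [2] read 0x40 idx=0: raw=0x43007 flags P=1 W=1 U=1 S=0
  [3] read 0x43 idx=8: raw=0x46007 flags P=1 W=1 U=1 S=0
  ✓ 0x46FC1  — 4 lookups
#5 VA=0x586426098CE (w,kernel):
  [0] read 0x19 idx=11: raw=0x48007 flags P=1 W=1 U=1 S=0
  [1] read 0x48 idx=25: raw=0x49007 flags P=1 W=1 U=1 S=0
  [2] read 0x49 idx=19: raw=0x4D007 flags P=1 W=1 U=1 S=0
  [3] read 0x4D idx=9: raw=0x4F007 flags P=1 W=1 U=1 S=0
  ✓ 0x4F8CE  — 4 lookups
#6 VA=0x881026006B7 (w,user):
  [0] read 0x19 idx=17: raw=0x51007 flags P=1 W=1 U=1 S=0
  [1] read 0x51 idx=4: raw=0x55007 flags P=1 W=1 U=1 S=0
  [2] read 0x55 idx=19: raw=0x57007 flags P=1 W=1 U=1 S=0
  [3] read 0x57 idx=0: raw=0x58003 flags P=1 W=1 U=0 S=0
  ✗ PROTECTION_VIOLATION  [4 reads]

TLB: [["0x1820281F", "0x24"], ["0x70380E09", "0x3A"], ["0x90580008", "0x46"], ["0x58642609", "0x4F"]]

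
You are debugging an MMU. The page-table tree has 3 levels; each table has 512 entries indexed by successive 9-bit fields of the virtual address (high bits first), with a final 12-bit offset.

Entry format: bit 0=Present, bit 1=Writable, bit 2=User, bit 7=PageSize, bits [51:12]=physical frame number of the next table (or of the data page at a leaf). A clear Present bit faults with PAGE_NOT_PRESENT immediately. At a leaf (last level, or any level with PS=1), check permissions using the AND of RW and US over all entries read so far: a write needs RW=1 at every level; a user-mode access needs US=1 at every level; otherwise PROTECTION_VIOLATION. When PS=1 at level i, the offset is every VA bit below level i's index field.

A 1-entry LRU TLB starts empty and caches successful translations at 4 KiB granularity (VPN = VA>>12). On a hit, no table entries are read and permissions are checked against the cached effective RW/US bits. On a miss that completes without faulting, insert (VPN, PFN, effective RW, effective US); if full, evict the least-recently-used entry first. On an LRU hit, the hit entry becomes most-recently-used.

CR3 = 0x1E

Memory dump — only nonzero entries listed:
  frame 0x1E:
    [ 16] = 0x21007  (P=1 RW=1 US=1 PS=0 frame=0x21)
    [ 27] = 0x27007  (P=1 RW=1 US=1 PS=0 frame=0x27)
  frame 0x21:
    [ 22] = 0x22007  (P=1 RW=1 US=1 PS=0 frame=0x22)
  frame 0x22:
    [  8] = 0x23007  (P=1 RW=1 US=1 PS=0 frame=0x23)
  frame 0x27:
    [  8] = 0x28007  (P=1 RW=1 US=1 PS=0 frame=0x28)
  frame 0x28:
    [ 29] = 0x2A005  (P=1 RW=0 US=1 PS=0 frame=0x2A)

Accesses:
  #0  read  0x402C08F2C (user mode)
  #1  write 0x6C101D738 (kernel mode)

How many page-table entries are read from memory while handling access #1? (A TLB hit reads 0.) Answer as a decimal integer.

Trace:
#0 VA=0x402C08F2C (r,user):
  [0] read 0x1E idx=16: raw=0x21007 flags P=1 W=1 U=1 S=0
  [1] read 0x21 idx=22: raw=0x22007 flags P=1 W=1 U=1 S=0
  [2] read 0x22 idx=8: raw=0x23007 flags P=1 W=1 U=1 S=0
  ✓ 0x23F2C  — 3 lookups
#1 VA=0x6C101D738 (w,kernel):
  [0] read 0x1E idx=27: raw=0x27007 flags P=1 W=1 U=1 S=0
  [1] read 0x27 idx=8: raw=0x28007 flags P=1 W=1 U=1 S=0
  [2] read 0x28 idx=29: raw=0x2A005 flags P=1 W=0 U=1 S=0
  ✗ PROTECTION_VIOLATION  [3 reads]

Entries read for #1: 3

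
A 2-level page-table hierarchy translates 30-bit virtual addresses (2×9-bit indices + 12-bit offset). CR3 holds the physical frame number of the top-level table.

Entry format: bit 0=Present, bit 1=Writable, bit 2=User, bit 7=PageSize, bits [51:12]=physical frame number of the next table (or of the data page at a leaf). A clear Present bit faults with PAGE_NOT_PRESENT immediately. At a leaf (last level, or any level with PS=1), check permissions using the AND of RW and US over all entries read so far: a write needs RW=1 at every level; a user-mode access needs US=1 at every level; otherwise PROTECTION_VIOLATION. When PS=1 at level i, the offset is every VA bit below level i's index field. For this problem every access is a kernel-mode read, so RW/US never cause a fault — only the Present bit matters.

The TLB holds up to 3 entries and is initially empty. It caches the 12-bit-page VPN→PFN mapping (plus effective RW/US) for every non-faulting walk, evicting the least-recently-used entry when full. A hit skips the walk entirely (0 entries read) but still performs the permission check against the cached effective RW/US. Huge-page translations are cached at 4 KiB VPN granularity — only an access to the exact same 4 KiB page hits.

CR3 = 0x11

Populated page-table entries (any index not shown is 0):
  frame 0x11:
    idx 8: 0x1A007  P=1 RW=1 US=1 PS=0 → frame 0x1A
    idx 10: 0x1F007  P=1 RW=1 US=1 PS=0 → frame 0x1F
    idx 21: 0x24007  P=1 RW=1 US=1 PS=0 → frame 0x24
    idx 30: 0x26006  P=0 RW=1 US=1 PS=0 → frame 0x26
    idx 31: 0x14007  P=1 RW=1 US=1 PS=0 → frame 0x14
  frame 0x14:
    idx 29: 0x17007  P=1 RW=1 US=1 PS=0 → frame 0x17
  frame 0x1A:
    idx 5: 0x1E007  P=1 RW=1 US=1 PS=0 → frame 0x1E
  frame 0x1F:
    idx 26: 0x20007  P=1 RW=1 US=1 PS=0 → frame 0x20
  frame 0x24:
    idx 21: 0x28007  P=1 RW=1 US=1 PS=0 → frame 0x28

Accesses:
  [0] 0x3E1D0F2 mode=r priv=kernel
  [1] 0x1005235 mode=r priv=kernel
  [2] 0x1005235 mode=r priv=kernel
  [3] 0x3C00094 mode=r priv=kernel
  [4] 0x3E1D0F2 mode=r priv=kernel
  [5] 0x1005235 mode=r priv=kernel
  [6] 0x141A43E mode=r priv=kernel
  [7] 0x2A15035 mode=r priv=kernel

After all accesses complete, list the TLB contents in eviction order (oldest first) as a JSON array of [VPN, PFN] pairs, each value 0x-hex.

Trace:
#0 VA=0x3E1D0F2 (r,kernel):
  [0] read 0x11 idx=31: raw=0x14007 flags P=1 W=1 U=1 S=0
  [1] read 0x14 idx=29: raw=0x17007 flags P=1 W=1 U=1 S=0
  → PA=0x170F2  (2 entries read)
#1 VA=0x1005235 (r,kernel):
  [0] read 0x11 idx=8: raw=0x1A007 flags P=1 W=1 U=1 S=0
  [1] read 0x1A idx=5: raw=0x1E007 flags P=1 W=1 U=1 S=0
  → PA=0x1E235  (2 entries read)
#2 VA=0x1005235 (r,kernel):
  TLB hit vpn=0x1005 → PA=0x1E235
#3 VA=0x3C00094 (r,kernel):
  [0] read 0x11 idx=30: raw=0x26006 flags P=0 W=1 U=1 S=0
  ⇒ fault: PAGE_NOT_PRESENT  — 1 lookups
#4 VA=0x3E1D0F2 (r,kernel):
  TLB hit vpn=0x3E1D → PA=0x170F2
#5 VA=0x1005235 (r,kernel):
  TLB hit vpn=0x1005 → PA=0x1E235
#6 VA=0x141A43E (r,kernel):
  [0] read 0x11 idx=10: raw=0x1F007 flags P=1 W=1 U=1 S=0
  [1] read 0x1F idx=26: raw=0x20007 flags P=1 W=1 U=1 S=0
  → PA=0x2043E  (2 entries read)
#7 VA=0x2A15035 (r,kernel):
  [0] read 0x11 idx=21: raw=0x24007 flags P=1 W=1 U=1 S=0
  [1] read 0x24 idx=21: raw=0x28007 flags P=1 W=1 U=1 S=0
  → PA=0x28035  (2 entries read)

TLB: [["0x1005", "0x1E"], ["0x141A", "0x20"], ["0x2A15", "0x28"]]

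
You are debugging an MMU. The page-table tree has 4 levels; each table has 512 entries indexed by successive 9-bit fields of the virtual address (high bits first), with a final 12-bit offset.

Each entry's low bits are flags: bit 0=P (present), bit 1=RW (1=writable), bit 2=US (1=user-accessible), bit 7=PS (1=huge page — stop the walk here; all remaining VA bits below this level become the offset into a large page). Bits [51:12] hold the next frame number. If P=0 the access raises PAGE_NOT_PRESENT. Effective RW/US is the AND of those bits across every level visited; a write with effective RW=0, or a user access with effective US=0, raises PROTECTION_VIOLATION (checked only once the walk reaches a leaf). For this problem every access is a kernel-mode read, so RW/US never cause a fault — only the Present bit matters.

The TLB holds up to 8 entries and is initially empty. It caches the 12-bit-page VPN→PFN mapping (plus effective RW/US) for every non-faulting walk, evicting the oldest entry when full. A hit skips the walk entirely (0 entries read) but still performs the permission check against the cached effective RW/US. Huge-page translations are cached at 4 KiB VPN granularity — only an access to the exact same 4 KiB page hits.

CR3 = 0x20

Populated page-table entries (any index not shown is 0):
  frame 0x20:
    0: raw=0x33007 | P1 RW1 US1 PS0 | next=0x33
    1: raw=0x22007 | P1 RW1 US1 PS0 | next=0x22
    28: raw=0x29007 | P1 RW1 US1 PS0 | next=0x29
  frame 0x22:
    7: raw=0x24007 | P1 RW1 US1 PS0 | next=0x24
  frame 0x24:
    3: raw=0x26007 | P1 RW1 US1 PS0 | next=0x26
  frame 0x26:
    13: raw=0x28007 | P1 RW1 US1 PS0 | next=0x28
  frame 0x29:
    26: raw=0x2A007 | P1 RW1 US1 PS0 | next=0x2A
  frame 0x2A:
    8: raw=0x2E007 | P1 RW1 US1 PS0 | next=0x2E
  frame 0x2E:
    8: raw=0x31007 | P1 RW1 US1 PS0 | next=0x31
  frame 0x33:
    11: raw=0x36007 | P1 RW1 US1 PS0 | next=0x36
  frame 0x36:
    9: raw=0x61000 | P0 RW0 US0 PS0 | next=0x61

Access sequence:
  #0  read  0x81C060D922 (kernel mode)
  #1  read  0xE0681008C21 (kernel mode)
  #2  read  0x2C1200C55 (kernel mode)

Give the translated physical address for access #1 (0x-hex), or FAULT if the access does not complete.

Walk each access:
#0 VA=0x81C060D922 (r,kernel):
  L0 @0x20[1] → 0x22007  P=1,RW=1,US=1,PS=0
  L1 @0x22[7] → 0x24007  P=1,RW=1,US=1,PS=0
  L2 @0x24[3] → 0x26007  P=1,RW=1,US=1,PS=0
  L3 @0x26[13] → 0x28007  P=1,RW=1,US=1,PS=0
  ✓ 0x28922  — 4 lookups
#1 VA=0xE0681008C21 (r,kernel):
  L0 @0x20[28] → 0x29007  P=1,RW=1,US=1,PS=0
  L1 @0x29[26] → 0x2A007  P=1,RW=1,US=1,PS=0
  L2 @0x2A[8] → 0x2E007  P=1,RW=1,US=1,PS=0
  L3 @0x2E[8] → 0x31007  P=1,RW=1,US=1,PS=0
  ✓ 0x31C21  — 4 lookups
#2 VA=0x2C1200C55 (r,kernel):
  L0 @0x20[0] → 0x33007  P=1,RW=1,US=1,PS=0
  L1 @0x33[11] → 0x36007  P=1,RW=1,US=1,PS=0
  L2 @0x36[9] → 0x61000  P=0,RW=0,US=0,PS=0
  → PAGE_NOT_PRESENT  (3 entries read)

Access #1 PA: 0x31C21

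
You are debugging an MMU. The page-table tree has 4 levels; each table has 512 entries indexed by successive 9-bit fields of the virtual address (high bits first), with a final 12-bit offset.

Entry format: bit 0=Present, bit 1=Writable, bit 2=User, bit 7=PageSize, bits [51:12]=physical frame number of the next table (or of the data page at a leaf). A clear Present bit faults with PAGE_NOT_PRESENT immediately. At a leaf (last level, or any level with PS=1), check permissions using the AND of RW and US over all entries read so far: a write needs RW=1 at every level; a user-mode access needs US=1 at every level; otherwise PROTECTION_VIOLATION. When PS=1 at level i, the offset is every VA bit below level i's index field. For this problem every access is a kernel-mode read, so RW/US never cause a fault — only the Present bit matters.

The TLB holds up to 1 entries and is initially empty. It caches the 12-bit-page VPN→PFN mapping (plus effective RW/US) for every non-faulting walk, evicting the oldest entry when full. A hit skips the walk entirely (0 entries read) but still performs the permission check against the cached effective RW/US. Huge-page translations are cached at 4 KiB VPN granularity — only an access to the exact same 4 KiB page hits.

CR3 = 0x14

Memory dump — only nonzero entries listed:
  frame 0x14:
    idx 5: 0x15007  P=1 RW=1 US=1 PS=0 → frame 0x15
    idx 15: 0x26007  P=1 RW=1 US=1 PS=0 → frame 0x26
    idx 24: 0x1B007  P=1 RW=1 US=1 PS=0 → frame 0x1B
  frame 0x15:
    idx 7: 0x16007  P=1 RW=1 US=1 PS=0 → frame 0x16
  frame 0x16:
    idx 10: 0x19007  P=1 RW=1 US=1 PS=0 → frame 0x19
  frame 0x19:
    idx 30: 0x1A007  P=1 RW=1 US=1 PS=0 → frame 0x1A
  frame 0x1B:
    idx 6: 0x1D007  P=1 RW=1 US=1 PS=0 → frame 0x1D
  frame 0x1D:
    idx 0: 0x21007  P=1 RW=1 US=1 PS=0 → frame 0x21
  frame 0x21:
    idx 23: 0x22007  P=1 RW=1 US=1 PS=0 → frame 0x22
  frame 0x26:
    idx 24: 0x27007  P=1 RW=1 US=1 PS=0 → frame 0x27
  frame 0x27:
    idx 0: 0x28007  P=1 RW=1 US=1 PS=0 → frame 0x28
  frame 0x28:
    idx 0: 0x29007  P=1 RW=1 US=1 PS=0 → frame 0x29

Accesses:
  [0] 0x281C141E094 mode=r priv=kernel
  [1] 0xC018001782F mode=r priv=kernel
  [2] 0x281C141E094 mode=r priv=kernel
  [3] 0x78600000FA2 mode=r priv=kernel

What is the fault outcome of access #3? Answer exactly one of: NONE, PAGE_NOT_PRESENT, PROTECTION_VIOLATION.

Trace:
#0 VA=0x281C141E094 (r,kernel):
  [0] read 0x14 idx=5: raw=0x15007 flags P=1 W=1 U=1 S=0
  [1] read 0x15 idx=7: raw=0x16007 flags P=1 W=1 U=1 S=0
  [2] read 0x16 idx=10: raw=0x19007 flags P=1 W=1 U=1 S=0
  [3] read 0x19 idx=30: raw=0x1A007 flags P=1 W=1 U=1 S=0
  ⇒ phys 0x1A094  [4 reads]
#1 VA=0xC018001782F (r,kernel):
  [0] read 0x14 idx=24: raw=0x1B007 flags P=1 W=1 U=1 S=0
  [1] read 0x1B idx=6: raw=0x1D007 flags P=1 W=1 U=1 S=0
  [2] read 0x1D idx=0: raw=0x21007 flags P=1 W=1 U=1 S=0
  [3] read 0x21 idx=23: raw=0x22007 flags P=1 W=1 U=1 S=0
  ⇒ phys 0x2282F  [4 reads]
#2 VA=0x281C141E094 (r,kernel):
  [0] read 0x14 idx=5: raw=0x15007 flags P=1 W=1 U=1 S=0
  [1] read 0x15 idx=7: raw=0x16007 flags P=1 W=1 U=1 S=0
  [2] read 0x16 idx=10: raw=0x19007 flags P=1 W=1 U=1 S=0
  [3] read 0x19 idx=30: raw=0x1A007 flags P=1 W=1 U=1 S=0
  ⇒ phys 0x1A094  [4 reads]
#3 VA=0x78600000FA2 (r,kernel):
  [0] read 0x14 idx=15: raw=0x26007 flags P=1 W=1 U=1 S=0
  [1] read 0x26 idx=24: raw=0x27007 flags P=1 W=1 U=1 S=0
  [2] read 0x27 idx=0: raw=0x28007 flags P=1 W=1 U=1 S=0
  [3] read 0x28 idx=0: raw=0x29007 flags P=1 W=1 U=1 S=0
  ⇒ phys 0x29FA2  [4 reads]

Access #3 fault: NONE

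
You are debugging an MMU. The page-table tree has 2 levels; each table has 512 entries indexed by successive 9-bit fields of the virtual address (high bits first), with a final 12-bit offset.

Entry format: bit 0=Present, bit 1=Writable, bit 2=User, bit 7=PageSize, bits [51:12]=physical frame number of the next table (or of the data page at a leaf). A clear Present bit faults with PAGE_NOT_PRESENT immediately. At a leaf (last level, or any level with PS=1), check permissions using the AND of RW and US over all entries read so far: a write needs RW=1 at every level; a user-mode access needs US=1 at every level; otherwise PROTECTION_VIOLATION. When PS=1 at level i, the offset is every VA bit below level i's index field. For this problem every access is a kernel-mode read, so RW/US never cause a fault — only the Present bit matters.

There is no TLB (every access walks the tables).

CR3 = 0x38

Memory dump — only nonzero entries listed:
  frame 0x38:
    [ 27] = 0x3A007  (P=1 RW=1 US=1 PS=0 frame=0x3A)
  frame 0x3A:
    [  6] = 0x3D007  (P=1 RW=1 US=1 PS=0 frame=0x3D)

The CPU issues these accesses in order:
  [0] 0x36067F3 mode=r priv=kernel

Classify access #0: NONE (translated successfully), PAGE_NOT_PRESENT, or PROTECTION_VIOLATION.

Walk each access:
#0 VA=0x36067F3 (r,kernel):
  L0: frame=0x38 idx=27 entry=0x3A007 [P=1 RW=1 US=1 PS=0]
  L1: frame=0x3A idx=6 entry=0x3D007 [P=1 RW=1 US=1 PS=0]
  ⇒ phys 0x3D7F3  [2 reads]

Access #0 fault: NONE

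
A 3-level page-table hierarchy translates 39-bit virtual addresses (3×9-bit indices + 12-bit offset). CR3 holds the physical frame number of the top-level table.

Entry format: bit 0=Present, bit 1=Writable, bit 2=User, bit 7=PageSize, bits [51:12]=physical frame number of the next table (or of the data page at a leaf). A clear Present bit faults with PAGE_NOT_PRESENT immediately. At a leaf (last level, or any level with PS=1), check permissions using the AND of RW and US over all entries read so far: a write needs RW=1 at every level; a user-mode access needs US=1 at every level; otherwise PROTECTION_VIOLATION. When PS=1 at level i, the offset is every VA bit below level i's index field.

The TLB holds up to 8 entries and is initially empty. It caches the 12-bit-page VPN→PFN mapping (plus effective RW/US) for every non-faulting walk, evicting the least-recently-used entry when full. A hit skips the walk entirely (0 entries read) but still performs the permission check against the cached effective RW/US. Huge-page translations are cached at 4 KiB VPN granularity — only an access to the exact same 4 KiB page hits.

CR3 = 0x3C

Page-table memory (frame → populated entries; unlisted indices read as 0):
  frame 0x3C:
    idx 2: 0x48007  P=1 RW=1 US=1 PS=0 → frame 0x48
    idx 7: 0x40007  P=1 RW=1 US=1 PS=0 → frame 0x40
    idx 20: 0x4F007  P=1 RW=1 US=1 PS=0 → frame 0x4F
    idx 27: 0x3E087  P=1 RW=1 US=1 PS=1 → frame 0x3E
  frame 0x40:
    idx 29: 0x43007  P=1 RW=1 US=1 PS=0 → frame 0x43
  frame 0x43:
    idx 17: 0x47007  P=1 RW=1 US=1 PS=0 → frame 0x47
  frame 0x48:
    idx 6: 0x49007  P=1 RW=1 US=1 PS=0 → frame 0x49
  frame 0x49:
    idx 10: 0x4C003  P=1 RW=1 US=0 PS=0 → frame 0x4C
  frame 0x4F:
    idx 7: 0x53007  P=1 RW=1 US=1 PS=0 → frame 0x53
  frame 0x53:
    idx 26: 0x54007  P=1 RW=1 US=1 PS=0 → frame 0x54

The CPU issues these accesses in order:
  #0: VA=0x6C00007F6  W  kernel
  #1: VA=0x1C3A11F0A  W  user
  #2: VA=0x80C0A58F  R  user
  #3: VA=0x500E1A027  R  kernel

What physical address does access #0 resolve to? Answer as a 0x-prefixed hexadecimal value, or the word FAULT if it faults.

Per-access translation:
#0 VA=0x6C00007F6 (w,kernel):
  [0] read 0x3C idx=27: raw=0x3E087 flags P=1 W=1 U=1 S=1
  ✓ 0x3E7F6 (huge @L0)  — 1 lookups
#1 VA=0x1C3A11F0A (w,user):
  [0] read 0x3C idx=7: raw=0x40007 flags P=1 W=1 U=1 S=0
  [1] read 0x40 idx=29: raw=0x43007 flags P=1 W=1 U=1 S=0
  [2] read 0x43 idx=17: raw=0x47007 flags P=1 W=1 U=1 S=0
  ✓ 0x47F0A  — 3 lookups
#2 VA=0x80C0A58F (r,user):
  [0] read 0x3C idx=2: raw=0x48007 flags P=1 W=1 U=1 S=0
  [1] read 0x48 idx=6: raw=0x49007 flags P=1 W=1 U=1 S=0
  [2] read 0x49 idx=10: raw=0x4C003 flags P=1 W=1 U=0 S=0
  ⇒ fault: PROTECTION_VIOLATION  — 3 lookups
#3 VA=0x500E1A027 (r,kernel):
  [0] read 0x3C idx=20: raw=0x4F007 flags P=1 W=1 U=1 S=0
  [1] read 0x4F idx=7: raw=0x53007 flags P=1 W=1 U=1 S=0
  [2] read 0x53 idx=26: raw=0x54007 flags P=1 W=1 U=1 S=0
  ✓ 0x54027  — 3 lookups

Access #0 PA: 0x3E7F6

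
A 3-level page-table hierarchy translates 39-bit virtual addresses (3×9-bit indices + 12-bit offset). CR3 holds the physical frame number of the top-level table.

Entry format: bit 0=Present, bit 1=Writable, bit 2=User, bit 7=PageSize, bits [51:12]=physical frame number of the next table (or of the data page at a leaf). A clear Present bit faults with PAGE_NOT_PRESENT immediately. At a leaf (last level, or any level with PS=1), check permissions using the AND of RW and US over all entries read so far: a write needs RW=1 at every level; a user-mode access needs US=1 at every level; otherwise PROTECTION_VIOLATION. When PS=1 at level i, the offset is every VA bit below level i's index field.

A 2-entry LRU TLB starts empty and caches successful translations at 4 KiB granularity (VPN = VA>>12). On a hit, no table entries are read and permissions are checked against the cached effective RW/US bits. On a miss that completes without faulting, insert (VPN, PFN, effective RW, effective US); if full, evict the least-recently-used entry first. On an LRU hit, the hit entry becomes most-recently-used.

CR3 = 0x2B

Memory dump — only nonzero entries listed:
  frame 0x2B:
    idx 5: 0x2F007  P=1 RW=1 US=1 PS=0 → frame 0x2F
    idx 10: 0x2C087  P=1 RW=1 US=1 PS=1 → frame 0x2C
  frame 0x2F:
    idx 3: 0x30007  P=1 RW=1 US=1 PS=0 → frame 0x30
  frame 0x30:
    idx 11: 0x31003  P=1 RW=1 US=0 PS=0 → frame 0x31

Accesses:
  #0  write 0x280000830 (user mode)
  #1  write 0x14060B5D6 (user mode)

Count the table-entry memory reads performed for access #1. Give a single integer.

Walk each access:
#0 VA=0x280000830 (w,user):
  L0: frame=0x2B idx=10 entry=0x2C087 [P=1 RW=1 US=1 PS=1]
  → PA=0x2C830 (huge @L0)  (1 entries read)
#1 VA=0x14060B5D6 (w,user):
  L0: frame=0x2B idx=5 entry=0x2F007 [P=1 RW=1 US=1 PS=0]
  L1: frame=0x2F idx=3 entry=0x30007 [P=1 RW=1 US=1 PS=0]
  L2: frame=0x30 idx=11 entry=0x31003 [P=1 RW=1 US=0 PS=0]
  ⇒ fault: PROTECTION_VIOLATION  — 3 lookups

Entries read for #1: 3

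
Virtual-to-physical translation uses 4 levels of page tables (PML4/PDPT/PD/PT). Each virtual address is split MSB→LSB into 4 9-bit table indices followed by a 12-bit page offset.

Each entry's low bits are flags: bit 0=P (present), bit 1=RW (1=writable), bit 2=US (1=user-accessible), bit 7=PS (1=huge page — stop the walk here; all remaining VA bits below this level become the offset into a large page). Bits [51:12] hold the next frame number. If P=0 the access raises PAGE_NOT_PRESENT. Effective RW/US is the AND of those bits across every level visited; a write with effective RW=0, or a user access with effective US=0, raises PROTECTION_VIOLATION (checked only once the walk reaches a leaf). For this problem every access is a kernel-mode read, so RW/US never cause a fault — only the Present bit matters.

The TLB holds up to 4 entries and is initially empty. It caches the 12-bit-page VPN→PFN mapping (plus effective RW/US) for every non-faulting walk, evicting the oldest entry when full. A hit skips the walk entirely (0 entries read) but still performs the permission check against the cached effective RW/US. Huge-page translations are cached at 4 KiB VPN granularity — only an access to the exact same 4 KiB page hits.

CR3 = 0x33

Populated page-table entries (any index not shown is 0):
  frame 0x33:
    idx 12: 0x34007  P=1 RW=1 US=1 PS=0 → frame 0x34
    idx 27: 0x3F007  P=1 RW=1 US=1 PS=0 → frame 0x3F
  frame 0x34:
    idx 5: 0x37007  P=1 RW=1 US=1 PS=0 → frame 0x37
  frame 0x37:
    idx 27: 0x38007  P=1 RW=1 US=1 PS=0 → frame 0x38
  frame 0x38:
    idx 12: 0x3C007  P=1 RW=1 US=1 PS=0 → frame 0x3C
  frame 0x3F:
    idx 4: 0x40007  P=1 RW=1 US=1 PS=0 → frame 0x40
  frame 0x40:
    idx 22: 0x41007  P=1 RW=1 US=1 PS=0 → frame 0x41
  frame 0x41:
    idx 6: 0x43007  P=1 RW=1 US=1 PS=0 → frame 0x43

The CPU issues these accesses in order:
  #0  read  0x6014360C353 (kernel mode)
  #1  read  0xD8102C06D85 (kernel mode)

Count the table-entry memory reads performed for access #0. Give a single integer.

Walk each access:
#0 VA=0x6014360C353 (r,kernel):
  L0: frame=0x33 idx=12 entry=0x34007 [P=1 RW=1 US=1 PS=0]
  L1: frame=0x34 idx=5 entry=0x37007 [P=1 RW=1 US=1 PS=0]
  L2: frame=0x37 idx=27 entry=0x38007 [P=1 RW=1 US=1 PS=0]
  L3: frame=0x38 idx=12 entry=0x3C007 [P=1 RW=1 US=1 PS=0]
  ✓ 0x3C353  — 4 lookups
#1 VA=0xD8102C06D85 (r,kernel):
  L0: frame=0x33 idx=27 entry=0x3F007 [P=1 RW=1 US=1 PS=0]
  L1: frame=0x3F idx=4 entry=0x40007 [P=1 RW=1 US=1 PS=0]
  L2: frame=0x40 idx=22 entry=0x41007 [P=1 RW=1 US=1 PS=0]
  L3: frame=0x41 idx=6 entry=0x43007 [P=1 RW=1 US=1 PS=0]
  ✓ 0x43D85  — 4 lookups

Entries read for #0: 4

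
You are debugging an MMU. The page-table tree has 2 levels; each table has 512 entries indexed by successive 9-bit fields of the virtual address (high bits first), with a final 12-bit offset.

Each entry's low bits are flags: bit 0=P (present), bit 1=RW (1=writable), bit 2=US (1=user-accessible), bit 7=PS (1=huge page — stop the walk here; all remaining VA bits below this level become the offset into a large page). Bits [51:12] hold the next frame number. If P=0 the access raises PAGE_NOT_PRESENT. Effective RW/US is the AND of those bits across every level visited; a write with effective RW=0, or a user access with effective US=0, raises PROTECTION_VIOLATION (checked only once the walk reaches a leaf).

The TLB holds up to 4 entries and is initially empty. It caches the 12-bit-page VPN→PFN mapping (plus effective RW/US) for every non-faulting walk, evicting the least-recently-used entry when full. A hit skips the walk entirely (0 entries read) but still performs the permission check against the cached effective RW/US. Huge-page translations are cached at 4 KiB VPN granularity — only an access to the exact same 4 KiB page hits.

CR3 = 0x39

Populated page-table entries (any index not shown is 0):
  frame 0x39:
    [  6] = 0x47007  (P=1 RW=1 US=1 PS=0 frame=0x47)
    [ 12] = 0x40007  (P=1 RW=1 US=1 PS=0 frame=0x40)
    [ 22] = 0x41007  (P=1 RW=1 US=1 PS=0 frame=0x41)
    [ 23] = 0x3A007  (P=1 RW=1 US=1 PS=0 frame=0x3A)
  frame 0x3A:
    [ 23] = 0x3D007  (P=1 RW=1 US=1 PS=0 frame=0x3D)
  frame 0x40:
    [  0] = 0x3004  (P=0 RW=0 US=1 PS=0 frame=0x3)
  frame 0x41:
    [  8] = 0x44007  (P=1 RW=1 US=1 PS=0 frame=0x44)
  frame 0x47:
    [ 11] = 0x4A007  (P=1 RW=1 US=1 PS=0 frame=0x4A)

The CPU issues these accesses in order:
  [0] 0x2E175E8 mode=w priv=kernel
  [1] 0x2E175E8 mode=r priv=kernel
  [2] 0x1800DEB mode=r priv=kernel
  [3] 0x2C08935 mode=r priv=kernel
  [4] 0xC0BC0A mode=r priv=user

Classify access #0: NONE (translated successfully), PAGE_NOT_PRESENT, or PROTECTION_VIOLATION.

Walk each access:
#0 VA=0x2E175E8 (w,kernel):
  L0 @0x39[23] → 0x3A007  P=1,RW=1,US=1,PS=0
  L1 @0x3A[23] → 0x3D007  P=1,RW=1,US=1,PS=0
  ⇒ phys 0x3D5E8  [2 reads]
#1 VA=0x2E175E8 (r,kernel):
  TLB hit vpn=0x2E17 → PA=0x3D5E8
#2 VA=0x1800DEB (r,kernel):
  L0 @0x39[12] → 0x40007  P=1,RW=1,US=1,PS=0
  L1 @0x40[0] → 0x3004  P=0,RW=0,US=1,PS=0
  ⇒ fault: PAGE_NOT_PRESENT  — 2 lookups
#3 VA=0x2C08935 (r,kernel):
  L0 @0x39[22] → 0x41007  P=1,RW=1,US=1,PS=0
  L1 @0x41[8] → 0x44007  P=1,RW=1,US=1,PS=0
  ⇒ phys 0x44935  [2 reads]
#4 VA=0xC0BC0A (r,user):
  L0 @0x39[6] → 0x47007  P=1,RW=1,US=1,PS=0
  L1 @0x47[11] → 0x4A007  P=1,RW=1,US=1,PS=0
  ⇒ phys 0x4AC0A  [2 reads]

Access #0 fault: NONE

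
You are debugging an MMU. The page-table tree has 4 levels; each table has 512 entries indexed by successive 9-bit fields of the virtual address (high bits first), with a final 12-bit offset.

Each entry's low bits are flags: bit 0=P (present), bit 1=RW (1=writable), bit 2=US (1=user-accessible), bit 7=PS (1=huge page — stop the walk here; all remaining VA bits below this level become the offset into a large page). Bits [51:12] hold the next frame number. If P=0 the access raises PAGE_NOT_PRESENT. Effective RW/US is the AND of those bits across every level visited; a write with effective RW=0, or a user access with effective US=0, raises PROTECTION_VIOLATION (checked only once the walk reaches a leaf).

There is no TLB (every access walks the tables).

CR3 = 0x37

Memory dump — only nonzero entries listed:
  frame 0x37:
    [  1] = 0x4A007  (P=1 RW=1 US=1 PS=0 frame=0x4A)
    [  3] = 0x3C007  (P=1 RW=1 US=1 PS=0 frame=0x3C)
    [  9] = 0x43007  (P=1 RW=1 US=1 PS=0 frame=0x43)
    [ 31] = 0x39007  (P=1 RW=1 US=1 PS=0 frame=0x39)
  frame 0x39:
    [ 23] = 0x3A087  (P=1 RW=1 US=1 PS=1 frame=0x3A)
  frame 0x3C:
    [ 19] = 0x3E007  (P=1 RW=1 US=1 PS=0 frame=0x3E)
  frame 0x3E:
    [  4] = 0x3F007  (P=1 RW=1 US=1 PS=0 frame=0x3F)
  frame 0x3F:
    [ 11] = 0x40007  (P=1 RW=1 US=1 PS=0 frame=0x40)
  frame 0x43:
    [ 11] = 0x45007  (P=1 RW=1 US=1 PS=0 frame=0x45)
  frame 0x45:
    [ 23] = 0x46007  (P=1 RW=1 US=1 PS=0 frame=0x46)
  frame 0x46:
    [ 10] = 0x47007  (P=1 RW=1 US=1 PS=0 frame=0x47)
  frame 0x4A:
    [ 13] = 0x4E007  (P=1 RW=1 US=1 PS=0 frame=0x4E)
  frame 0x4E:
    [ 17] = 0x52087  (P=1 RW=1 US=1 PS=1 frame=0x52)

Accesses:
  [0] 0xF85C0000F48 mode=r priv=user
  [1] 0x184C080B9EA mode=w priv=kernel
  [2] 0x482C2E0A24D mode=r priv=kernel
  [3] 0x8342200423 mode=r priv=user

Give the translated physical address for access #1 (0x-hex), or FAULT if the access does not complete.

Per-access translation:
#0 VA=0xF85C0000F48 (r,user):
  [0] read 0x37 idx=31: raw=0x39007 flags P=1 W=1 U=1 S=0
  [1] read 0x39 idx=23: raw=0x3A087 flags P=1 W=1 U=1 S=1
  → PA=0x3AF48 (huge @L1)  (2 entries read)
#1 VA=0x184C080B9EA (w,kernel):
  [0] read 0x37 idx=3: raw=0x3C007 flags P=1 W=1 U=1 S=0
  [1] read 0x3C idx=19: raw=0x3E007 flags P=1 W=1 U=1 S=0
  [2] read 0x3E idx=4: raw=0x3F007 flags P=1 W=1 U=1 S=0
  [3] read 0x3F idx=11: raw=0x40007 flags P=1 W=1 U=1 S=0
  → PA=0x409EA  (4 entries read)
#2 VA=0x482C2E0A24D (r,kernel):
  [0] read 0x37 idx=9: raw=0x43007 flags P=1 W=1 U=1 S=0
  [1] read 0x43 idx=11: raw=0x45007 flags P=1 W=1 U=1 S=0
  [2] read 0x45 idx=23: raw=0x46007 flags P=1 W=1 U=1 S=0
  [3] read 0x46 idx=10: raw=0x47007 flags P=1 W=1 U=1 S=0
  → PA=0x4724D  (4 entries read)
#3 VA=0x8342200423 (r,user):
  [0] read 0x37 idx=1: raw=0x4A007 flags P=1 W=1 U=1 S=0
  [1] read 0x4A idx=13: raw=0x4E007 flags P=1 W=1 U=1 S=0
  [2] read 0x4E idx=17: raw=0x52087 flags P=1 W=1 U=1 S=1
  → PA=0x52423 (huge @L2)  (3 entries read)

Access #1 PA: 0x409EA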